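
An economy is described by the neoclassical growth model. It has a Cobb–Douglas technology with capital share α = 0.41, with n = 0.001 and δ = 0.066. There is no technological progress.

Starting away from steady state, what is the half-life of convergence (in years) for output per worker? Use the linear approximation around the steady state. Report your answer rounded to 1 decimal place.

t_½ ≈ 17.5 years

Near the steady state the convergence rate is λ = (1 − α)(n + δ).
λ = (1 − 0.41) × 0.067 = 0.59 × 0.067 = 0.03953
Half-life = ln 2 / λ = 0.6931 / 0.03953 ≈ 17.53 years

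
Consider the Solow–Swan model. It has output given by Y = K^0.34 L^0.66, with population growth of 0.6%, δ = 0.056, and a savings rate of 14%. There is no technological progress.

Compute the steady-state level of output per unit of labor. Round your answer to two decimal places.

y* = 1.52

At the steady state, Δk = 0, so s·k^α = (n + δ)·k.
Dividing both sides by k: k^(1−α) = s / (n + δ).
k^0.66 = 0.14 / (0.006 + 0.056) = 0.14 / 0.062 = 2.2581
k* = 2.2581^(1/0.66) ≈ 3.4354
y* = (k*)^α = 3.4354^0.34 ≈ 1.5214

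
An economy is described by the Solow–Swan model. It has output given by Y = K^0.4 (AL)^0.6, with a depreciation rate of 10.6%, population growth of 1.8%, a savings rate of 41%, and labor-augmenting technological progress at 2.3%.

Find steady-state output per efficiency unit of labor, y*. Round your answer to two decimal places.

y* = 1.98

In steady state, investment equals break-even investment: s·k^α = (n + g + δ)·k.
Rearranging, k^(1−α) = s / (n + g + δ).
k^0.6 = 0.41 / (0.018 + 0.023 + 0.106) = 0.41 / 0.147 = 2.7891
k* = 2.7891^(1/0.6) ≈ 5.5264
y* = (k*)^α = 5.5264^0.4 ≈ 1.9814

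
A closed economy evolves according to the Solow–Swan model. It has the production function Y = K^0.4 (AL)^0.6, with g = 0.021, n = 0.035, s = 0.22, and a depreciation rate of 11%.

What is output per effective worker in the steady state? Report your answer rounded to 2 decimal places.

Steady state requires s·f(k) = (n + g + δ)·k, i.e. s·k^α = (n + g + δ)·k.
Rearranging, k^(1−α) = s / (n + g + δ).
k^0.6 = 0.22 / (0.035 + 0.021 + 0.110) = 0.22 / 0.166 = 1.3253
k* = 1.3253^(1/0.6) ≈ 1.5990
y* = (k*)^α = 1.5990^0.4 ≈ 1.2065

y* ≈ 1.21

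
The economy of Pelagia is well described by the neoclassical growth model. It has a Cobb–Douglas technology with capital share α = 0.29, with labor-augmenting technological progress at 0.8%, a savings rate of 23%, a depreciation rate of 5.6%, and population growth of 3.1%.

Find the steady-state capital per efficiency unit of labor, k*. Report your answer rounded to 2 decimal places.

At the steady state, Δk = 0, so s·k^α = (n + g + δ)·k.
Rearranging, k^(1−α) = s / (n + g + δ).
k^0.71 = 0.23 / (0.031 + 0.008 + 0.056) = 0.23 / 0.095 = 2.4211
k* = 2.4211^(1/0.71) ≈ 3.4743

k* ≈ 3.47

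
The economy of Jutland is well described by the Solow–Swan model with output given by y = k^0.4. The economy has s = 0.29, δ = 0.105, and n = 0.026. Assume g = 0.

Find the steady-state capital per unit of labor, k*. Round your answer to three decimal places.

At the steady state, Δk = 0, so s·k^α = (n + δ)·k.
Rearranging, k^(1−α) = s / (n + δ).
k^0.6 = 0.29 / (0.026 + 0.105) = 0.29 / 0.131 = 2.2137
k* = 2.2137^(1/0.6) ≈ 3.7601

k* ≈ 3.760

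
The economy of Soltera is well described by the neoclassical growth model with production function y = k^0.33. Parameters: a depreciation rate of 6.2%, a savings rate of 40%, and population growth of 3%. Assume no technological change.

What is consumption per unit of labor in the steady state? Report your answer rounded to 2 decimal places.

c* = 1.24

Steady state requires s·f(k) = (n + δ)·k, i.e. s·k^α = (n + δ)·k.
Rearranging, k^(1−α) = s / (n + δ).
k^0.67 = 0.40 / (0.030 + 0.062) = 0.40 / 0.092 = 4.3478
k* = 4.3478^(1/0.67) ≈ 8.9669
y* = (k*)^α = 8.9669^0.33 ≈ 2.0624
c* = (1 − s)·y* = (1 − 0.40) × 2.0624 ≈ 1.2374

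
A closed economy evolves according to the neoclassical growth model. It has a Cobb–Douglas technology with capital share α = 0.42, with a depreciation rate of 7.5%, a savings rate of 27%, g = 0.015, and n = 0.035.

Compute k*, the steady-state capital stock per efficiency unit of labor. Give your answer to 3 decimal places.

Steady state requires s·f(k) = (n + g + δ)·k, i.e. s·k^α = (n + g + δ)·k.
Rearranging, k^(1−α) = s / (n + g + δ).
k^0.58 = 0.27 / (0.035 + 0.015 + 0.075) = 0.27 / 0.125 = 2.1600
k* = 2.1600^(1/0.58) ≈ 3.7726

k* = 3.773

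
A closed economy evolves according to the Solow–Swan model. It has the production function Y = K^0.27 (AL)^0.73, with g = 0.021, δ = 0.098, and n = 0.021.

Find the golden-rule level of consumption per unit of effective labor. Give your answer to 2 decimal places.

At the golden rule, f'(k) = n + g + δ, so α·k^(α−1) = n + g + δ and k_gold = (α/(n + g + δ))^(1/(1−α)).
k_gold = (0.27/0.140)^(1/0.73) = 1.9286^1.3699 ≈ 2.4590
c_gold = f(k_gold) − (n + g + δ)·k_gold = 1.2750 − 0.140×2.4590 ≈ 0.9307

c_gold ≈ 0.93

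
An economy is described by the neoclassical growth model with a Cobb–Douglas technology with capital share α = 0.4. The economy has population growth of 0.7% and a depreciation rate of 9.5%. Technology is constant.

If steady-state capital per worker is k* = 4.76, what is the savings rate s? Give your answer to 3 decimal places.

s ≈ 0.260

At the steady state, Δk = 0, so s·k^α = (n + δ)·k.
So s / (n + δ) = (k*)^(1−α) = 4.76^0.6 = 2.5501.
Therefore s = 2.5501 × (n + δ) = 2.5501 × 0.102 = 0.2601.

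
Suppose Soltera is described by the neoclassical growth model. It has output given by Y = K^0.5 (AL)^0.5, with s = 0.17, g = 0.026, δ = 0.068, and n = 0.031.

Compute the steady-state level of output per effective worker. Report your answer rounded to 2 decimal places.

At the steady state, Δk = 0, so s·k^α = (n + g + δ)·k.
Dividing both sides by k: k^(1−α) = s / (n + g + δ).
k^0.5 = 0.17 / (0.031 + 0.026 + 0.068) = 0.17 / 0.125 = 1.3600
k* = 1.3600^(1/0.5) ≈ 1.8496
y* = (k*)^α = 1.8496^0.5 ≈ 1.3600

y* = 1.36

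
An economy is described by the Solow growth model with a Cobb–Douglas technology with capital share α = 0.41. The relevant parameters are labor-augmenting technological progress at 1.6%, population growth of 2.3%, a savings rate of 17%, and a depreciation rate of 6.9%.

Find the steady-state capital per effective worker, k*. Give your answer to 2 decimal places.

Steady state requires s·f(k) = (n + g + δ)·k, i.e. s·k^α = (n + g + δ)·k.
Rearranging, k^(1−α) = s / (n + g + δ).
k^0.59 = 0.17 / (0.023 + 0.016 + 0.069) = 0.17 / 0.108 = 1.5741
k* = 1.5741^(1/0.59) ≈ 2.1575

k* = 2.16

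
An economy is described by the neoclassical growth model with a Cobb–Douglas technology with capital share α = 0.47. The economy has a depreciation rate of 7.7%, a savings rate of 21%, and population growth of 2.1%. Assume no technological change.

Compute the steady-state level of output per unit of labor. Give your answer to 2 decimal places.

Steady state requires s·f(k) = (n + δ)·k, i.e. s·k^α = (n + δ)·k.
Dividing both sides by k: k^(1−α) = s / (n + δ).
k^0.53 = 0.21 / (0.021 + 0.077) = 0.21 / 0.098 = 2.1429
k* = 2.1429^(1/0.53) ≈ 4.2124
y* = (k*)^α = 4.2124^0.47 ≈ 1.9658

y* ≈ 1.97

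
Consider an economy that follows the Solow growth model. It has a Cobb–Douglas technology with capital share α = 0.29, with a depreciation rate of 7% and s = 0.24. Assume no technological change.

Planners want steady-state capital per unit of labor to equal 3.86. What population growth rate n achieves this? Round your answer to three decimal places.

n ≈ 0.022

At the steady state, Δk = 0, so s·k^α = (n + δ)·k.
So s / (n + δ) = (k*)^(1−α) = 3.86^0.71 = 2.6090.
Therefore n + δ = s / 2.6090 = 0.24 / 2.6090 = 0.0920, so n = 0.0920 − 0.070 = 0.0220.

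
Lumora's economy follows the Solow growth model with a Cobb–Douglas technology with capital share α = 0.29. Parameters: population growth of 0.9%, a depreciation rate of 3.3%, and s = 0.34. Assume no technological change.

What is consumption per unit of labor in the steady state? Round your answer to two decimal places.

In steady state, investment equals break-even investment: s·k^α = (n + δ)·k.
Dividing both sides by k: k^(1−α) = s / (n + δ).
k^0.71 = 0.34 / (0.009 + 0.033) = 0.34 / 0.042 = 8.0952
k* = 8.0952^(1/0.71) ≈ 19.0193
y* = (k*)^α = 19.0193^0.29 ≈ 2.3495
c* = (1 − s)·y* = (1 − 0.34) × 2.3495 ≈ 1.5507

c* = 1.55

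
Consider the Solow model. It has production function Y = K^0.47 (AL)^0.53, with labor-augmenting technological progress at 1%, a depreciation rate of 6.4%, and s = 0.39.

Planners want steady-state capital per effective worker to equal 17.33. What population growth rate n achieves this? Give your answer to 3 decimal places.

In steady state, investment equals break-even investment: s·k^α = (n + g + δ)·k.
So s / (n + g + δ) = (k*)^(1−α) = 17.33^0.53 = 4.5349.
Therefore n + g + δ = s / 4.5349 = 0.39 / 4.5349 = 0.0860, so n = 0.0860 − 0.074 = 0.0120.

n ≈ 0.012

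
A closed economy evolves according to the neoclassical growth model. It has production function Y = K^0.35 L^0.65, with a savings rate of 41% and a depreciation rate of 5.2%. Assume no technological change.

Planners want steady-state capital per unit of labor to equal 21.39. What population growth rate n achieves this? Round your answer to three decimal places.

n ≈ 0.004

At the steady state, Δk = 0, so s·k^α = (n + δ)·k.
So s / (n + δ) = (k*)^(1−α) = 21.39^0.65 = 7.3221.
Therefore n + δ = s / 7.3221 = 0.41 / 7.3221 = 0.0560, so n = 0.0560 − 0.052 = 0.0040.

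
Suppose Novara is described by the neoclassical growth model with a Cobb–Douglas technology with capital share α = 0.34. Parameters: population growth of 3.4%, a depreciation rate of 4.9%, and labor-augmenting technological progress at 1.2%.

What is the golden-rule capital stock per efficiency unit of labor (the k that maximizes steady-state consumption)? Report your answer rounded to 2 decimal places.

k_gold ≈ 6.90

The golden rule sets f'(k) = n + g + δ, i.e. α·k^(α−1) = n + g + δ.
So k^(1−α) = α / (n + g + δ) = 0.34 / 0.095 = 3.5789.
k_gold = 3.5789^(1/0.66) ≈ 6.9026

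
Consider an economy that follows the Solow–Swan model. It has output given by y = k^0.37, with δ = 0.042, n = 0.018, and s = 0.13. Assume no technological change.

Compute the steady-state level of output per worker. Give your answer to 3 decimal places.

y* = 1.575

At the steady state, Δk = 0, so s·k^α = (n + δ)·k.
Dividing both sides by k: k^(1−α) = s / (n + δ).
k^0.63 = 0.13 / (0.018 + 0.042) = 0.13 / 0.060 = 2.1667
k* = 2.1667^(1/0.63) ≈ 3.4120
y* = (k*)^α = 3.4120^0.37 ≈ 1.5748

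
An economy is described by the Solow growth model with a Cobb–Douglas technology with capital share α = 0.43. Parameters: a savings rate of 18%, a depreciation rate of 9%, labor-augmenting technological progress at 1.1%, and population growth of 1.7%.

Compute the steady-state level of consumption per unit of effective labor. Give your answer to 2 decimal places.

In steady state, investment equals break-even investment: s·k^α = (n + g + δ)·k.
Dividing both sides by k: k^(1−α) = s / (n + g + δ).
k^0.57 = 0.18 / (0.017 + 0.011 + 0.090) = 0.18 / 0.118 = 1.5254
k* = 1.5254^(1/0.57) ≈ 2.0976
y* = (k*)^α = 2.0976^0.43 ≈ 1.3751
c* = (1 − s)·y* = (1 − 0.18) × 1.3751 ≈ 1.1276

c* = 1.13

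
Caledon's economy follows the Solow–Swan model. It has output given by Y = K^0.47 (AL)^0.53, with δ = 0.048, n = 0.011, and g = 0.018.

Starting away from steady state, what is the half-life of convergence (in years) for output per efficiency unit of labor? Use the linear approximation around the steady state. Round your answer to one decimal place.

t_½ ≈ 17.0 years

Near the steady state the convergence rate is λ = (1 − α)(n + g + δ).
λ = (1 − 0.47) × 0.077 = 0.53 × 0.077 = 0.04081
Half-life = ln 2 / λ = 0.6931 / 0.04081 ≈ 16.98 years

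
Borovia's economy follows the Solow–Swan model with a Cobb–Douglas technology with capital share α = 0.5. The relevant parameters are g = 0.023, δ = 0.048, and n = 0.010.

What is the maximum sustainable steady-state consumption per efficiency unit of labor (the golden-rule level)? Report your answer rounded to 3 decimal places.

c_gold ≈ 3.086

At the golden rule, f'(k) = n + g + δ, so α·k^(α−1) = n + g + δ and k_gold = (α/(n + g + δ))^(1/(1−α)).
k_gold = (0.5/0.081)^(1/0.5) = 6.1728^2 ≈ 38.1035
c_gold = f(k_gold) − (n + g + δ)·k_gold = 6.1728 − 0.081×38.1035 ≈ 3.0864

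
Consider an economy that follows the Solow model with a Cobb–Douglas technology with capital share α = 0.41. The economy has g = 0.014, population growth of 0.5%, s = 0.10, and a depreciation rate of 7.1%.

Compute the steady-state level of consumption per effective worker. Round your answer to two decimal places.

c* ≈ 0.97

In steady state, investment equals break-even investment: s·k^α = (n + g + δ)·k.
Dividing both sides by k: k^(1−α) = s / (n + g + δ).
k^0.59 = 0.10 / (0.005 + 0.014 + 0.071) = 0.10 / 0.090 = 1.1111
k* = 1.1111^(1/0.59) ≈ 1.1955
y* = (k*)^α = 1.1955^0.41 ≈ 1.0760
c* = (1 − s)·y* = (1 − 0.10) × 1.0760 ≈ 0.9684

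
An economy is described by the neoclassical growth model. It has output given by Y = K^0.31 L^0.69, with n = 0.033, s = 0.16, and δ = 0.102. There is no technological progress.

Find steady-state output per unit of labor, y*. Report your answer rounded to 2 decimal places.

Steady state requires s·f(k) = (n + δ)·k, i.e. s·k^α = (n + δ)·k.
Dividing both sides by k: k^(1−α) = s / (n + δ).
k^0.69 = 0.16 / (0.033 + 0.102) = 0.16 / 0.135 = 1.1852
k* = 1.1852^(1/0.69) ≈ 1.2792
y* = (k*)^α = 1.2792^0.31 ≈ 1.0793

y* = 1.08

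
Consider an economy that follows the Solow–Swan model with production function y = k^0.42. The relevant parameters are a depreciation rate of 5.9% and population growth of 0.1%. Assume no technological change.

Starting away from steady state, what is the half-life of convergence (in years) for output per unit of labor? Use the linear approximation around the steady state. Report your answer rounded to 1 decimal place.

Near the steady state the convergence rate is λ = (1 − α)(n + δ).
λ = (1 − 0.42) × 0.060 = 0.58 × 0.060 = 0.0348
Half-life = ln 2 / λ = 0.6931 / 0.0348 ≈ 19.92 years

t_½ ≈ 19.9 years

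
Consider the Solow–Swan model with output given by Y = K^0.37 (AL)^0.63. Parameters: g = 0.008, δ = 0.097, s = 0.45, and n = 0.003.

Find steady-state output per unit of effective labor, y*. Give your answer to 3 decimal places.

y* = 2.312

At the steady state, Δk = 0, so s·k^α = (n + g + δ)·k.
Dividing both sides by k: k^(1−α) = s / (n + g + δ).
k^0.63 = 0.45 / (0.003 + 0.008 + 0.097) = 0.45 / 0.108 = 4.1667
k* = 4.1667^(1/0.63) ≈ 9.6338
y* = (k*)^α = 9.6338^0.37 ≈ 2.3121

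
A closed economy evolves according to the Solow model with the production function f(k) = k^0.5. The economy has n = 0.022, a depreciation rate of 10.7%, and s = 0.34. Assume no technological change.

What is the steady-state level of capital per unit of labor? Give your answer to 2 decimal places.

In steady state, investment equals break-even investment: s·k^α = (n + δ)·k.
Dividing both sides by k: k^(1−α) = s / (n + δ).
k^0.5 = 0.34 / (0.022 + 0.107) = 0.34 / 0.129 = 2.6357
k* = 2.6357^(1/0.5) ≈ 6.9469

k* ≈ 6.95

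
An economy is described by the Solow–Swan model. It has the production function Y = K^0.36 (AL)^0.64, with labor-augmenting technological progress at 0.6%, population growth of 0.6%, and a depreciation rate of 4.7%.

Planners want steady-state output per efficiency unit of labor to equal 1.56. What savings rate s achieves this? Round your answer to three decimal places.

s ≈ 0.130

In steady state, investment equals break-even investment: s·k^α = (n + g + δ)·k.
Since y* = [s/(n + g + δ)]^(α/(1−α)), we have s/(n + g + δ) = (y*)^((1−α)/α) = 1.56^1.7778 = 2.2046.
Therefore s = 2.2046 × (n + g + δ) = 2.2046 × 0.059 = 0.1301.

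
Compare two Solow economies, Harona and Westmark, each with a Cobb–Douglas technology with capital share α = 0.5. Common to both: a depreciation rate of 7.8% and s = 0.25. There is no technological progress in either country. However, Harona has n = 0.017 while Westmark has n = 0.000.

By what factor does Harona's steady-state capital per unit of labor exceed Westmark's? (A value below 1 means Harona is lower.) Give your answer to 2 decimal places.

Steady-state k* = [s/(n + δ)]^(1/(1−α)), so the ratio is [ (s_H/(n + δ)_H) / (s_W/(n + δ)_W) ]^2.
s_H/(n + δ)_H = 0.25/0.095 = 2.6316; s_W/(n + δ)_W = 0.25/0.078 = 3.2051.
Ratio = (2.6316/3.2051)^2 = 0.8211^2 ≈ 0.6742

k*_H / k*_W ≈ 0.67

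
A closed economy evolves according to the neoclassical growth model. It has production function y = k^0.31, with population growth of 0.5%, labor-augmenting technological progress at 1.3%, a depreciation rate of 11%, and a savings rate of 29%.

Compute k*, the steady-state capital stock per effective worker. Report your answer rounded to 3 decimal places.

k* = 3.272

Steady state requires s·f(k) = (n + g + δ)·k, i.e. s·k^α = (n + g + δ)·k.
Dividing both sides by k: k^(1−α) = s / (n + g + δ).
k^0.69 = 0.29 / (0.005 + 0.013 + 0.110) = 0.29 / 0.128 = 2.2656
k* = 2.2656^(1/0.69) ≈ 3.2716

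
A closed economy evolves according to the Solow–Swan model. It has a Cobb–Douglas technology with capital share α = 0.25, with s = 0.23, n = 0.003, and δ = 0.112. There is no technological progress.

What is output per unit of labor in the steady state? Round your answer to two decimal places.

y* ≈ 1.26

At the steady state, Δk = 0, so s·k^α = (n + δ)·k.
Rearranging, k^(1−α) = s / (n + δ).
k^0.75 = 0.23 / (0.003 + 0.112) = 0.23 / 0.115 = 2.0000
k* = 2.0000^(1/0.75) ≈ 2.5198
y* = (k*)^α = 2.5198^0.25 ≈ 1.2599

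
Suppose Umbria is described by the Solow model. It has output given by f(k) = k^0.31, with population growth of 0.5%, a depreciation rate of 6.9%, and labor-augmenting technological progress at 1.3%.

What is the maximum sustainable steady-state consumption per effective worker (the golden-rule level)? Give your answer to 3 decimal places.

c_gold ≈ 1.221

At the golden rule, f'(k) = n + g + δ, so α·k^(α−1) = n + g + δ and k_gold = (α/(n + g + δ))^(1/(1−α)).
k_gold = (0.31/0.087)^(1/0.69) = 3.5632^1.4493 ≈ 6.3064
c_gold = f(k_gold) − (n + g + δ)·k_gold = 1.7698 − 0.087×6.3064 ≈ 1.2211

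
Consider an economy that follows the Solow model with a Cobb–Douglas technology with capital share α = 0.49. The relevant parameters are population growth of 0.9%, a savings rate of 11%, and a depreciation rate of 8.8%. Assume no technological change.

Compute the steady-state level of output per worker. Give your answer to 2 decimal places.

y* ≈ 1.13

Steady state requires s·f(k) = (n + δ)·k, i.e. s·k^α = (n + δ)·k.
Rearranging, k^(1−α) = s / (n + δ).
k^0.51 = 0.11 / (0.009 + 0.088) = 0.11 / 0.097 = 1.1340
k* = 1.1340^(1/0.51) ≈ 1.2796
y* = (k*)^α = 1.2796^0.49 ≈ 1.1284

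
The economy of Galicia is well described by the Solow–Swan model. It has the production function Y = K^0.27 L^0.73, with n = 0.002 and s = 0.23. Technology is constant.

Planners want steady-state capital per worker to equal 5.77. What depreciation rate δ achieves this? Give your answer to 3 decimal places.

δ ≈ 0.062

Steady state requires s·f(k) = (n + δ)·k, i.e. s·k^α = (n + δ)·k.
So s / (n + δ) = (k*)^(1−α) = 5.77^0.73 = 3.5947.
Therefore n + δ = s / 3.5947 = 0.23 / 3.5947 = 0.0640, so δ = 0.0640 − 0.002 = 0.0620.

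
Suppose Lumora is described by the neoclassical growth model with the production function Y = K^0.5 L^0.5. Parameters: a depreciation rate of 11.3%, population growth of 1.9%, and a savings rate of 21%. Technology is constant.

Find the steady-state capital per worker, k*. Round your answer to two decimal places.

At the steady state, Δk = 0, so s·k^α = (n + δ)·k.
Rearranging, k^(1−α) = s / (n + δ).
k^0.5 = 0.21 / (0.019 + 0.113) = 0.21 / 0.132 = 1.5909
k* = 1.5909^(1/0.5) ≈ 2.5310

k* ≈ 2.53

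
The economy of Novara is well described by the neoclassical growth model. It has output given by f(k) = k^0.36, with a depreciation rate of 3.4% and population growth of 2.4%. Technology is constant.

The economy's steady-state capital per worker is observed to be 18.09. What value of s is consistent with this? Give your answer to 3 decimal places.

In steady state, investment equals break-even investment: s·k^α = (n + δ)·k.
So s / (n + δ) = (k*)^(1−α) = 18.09^0.64 = 6.3791.
Therefore s = 6.3791 × (n + δ) = 6.3791 × 0.058 = 0.3700.

s ≈ 0.370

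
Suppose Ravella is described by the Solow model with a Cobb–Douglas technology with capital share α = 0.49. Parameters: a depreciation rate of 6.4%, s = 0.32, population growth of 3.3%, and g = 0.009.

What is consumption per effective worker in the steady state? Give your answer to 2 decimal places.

c* ≈ 1.97

Steady state requires s·f(k) = (n + g + δ)·k, i.e. s·k^α = (n + g + δ)·k.
Rearranging, k^(1−α) = s / (n + g + δ).
k^0.51 = 0.32 / (0.033 + 0.009 + 0.064) = 0.32 / 0.106 = 3.0189
k* = 3.0189^(1/0.51) ≈ 8.7273
y* = (k*)^α = 8.7273^0.49 ≈ 2.8909
c* = (1 − s)·y* = (1 − 0.32) × 2.8909 ≈ 1.9658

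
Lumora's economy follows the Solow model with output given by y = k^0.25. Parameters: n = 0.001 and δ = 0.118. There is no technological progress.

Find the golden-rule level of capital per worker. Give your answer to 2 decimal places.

The golden rule sets f'(k) = n + δ, i.e. α·k^(α−1) = n + δ.
So k^(1−α) = α / (n + δ) = 0.25 / 0.119 = 2.1008.
k_gold = 2.1008^(1/0.75) ≈ 2.6906

k_gold ≈ 2.69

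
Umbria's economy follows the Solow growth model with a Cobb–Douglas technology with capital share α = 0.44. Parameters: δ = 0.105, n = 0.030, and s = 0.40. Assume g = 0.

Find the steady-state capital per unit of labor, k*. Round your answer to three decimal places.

k* = 6.956

Steady state requires s·f(k) = (n + δ)·k, i.e. s·k^α = (n + δ)·k.
Rearranging, k^(1−α) = s / (n + δ).
k^0.56 = 0.40 / (0.030 + 0.105) = 0.40 / 0.135 = 2.9630
k* = 2.9630^(1/0.56) ≈ 6.9563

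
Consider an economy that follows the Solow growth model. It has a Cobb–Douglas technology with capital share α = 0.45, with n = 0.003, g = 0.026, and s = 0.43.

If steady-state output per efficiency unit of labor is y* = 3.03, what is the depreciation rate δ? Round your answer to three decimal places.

δ ≈ 0.082

At the steady state, Δk = 0, so s·k^α = (n + g + δ)·k.
Since y* = [s/(n + g + δ)]^(α/(1−α)), we have s/(n + g + δ) = (y*)^((1−α)/α) = 3.03^1.2222 = 3.8763.
Therefore n + g + δ = s / 3.8763 = 0.43 / 3.8763 = 0.1109, so δ = 0.1109 − 0.029 = 0.0819.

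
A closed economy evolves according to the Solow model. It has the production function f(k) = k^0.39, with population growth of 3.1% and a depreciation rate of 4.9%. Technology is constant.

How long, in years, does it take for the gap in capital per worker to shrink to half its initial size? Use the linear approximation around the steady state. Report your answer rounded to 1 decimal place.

Near the steady state the convergence rate is λ = (1 − α)(n + δ).
λ = (1 − 0.39) × 0.080 = 0.61 × 0.080 = 0.0488
Half-life = ln 2 / λ = 0.6931 / 0.0488 ≈ 14.20 years

about 14.2 years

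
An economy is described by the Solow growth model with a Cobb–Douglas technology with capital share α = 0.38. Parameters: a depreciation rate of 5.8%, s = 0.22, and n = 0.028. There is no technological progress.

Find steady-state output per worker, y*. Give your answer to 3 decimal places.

In steady state, investment equals break-even investment: s·k^α = (n + δ)·k.
Dividing both sides by k: k^(1−α) = s / (n + δ).
k^0.62 = 0.22 / (0.028 + 0.058) = 0.22 / 0.086 = 2.5581
k* = 2.5581^(1/0.62) ≈ 4.5492
y* = (k*)^α = 4.5492^0.38 ≈ 1.7783

y* = 1.778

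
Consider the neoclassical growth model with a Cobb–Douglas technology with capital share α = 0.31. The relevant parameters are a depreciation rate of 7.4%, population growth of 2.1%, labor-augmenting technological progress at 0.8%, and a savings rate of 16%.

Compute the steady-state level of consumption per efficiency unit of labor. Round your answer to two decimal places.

At the steady state, Δk = 0, so s·k^α = (n + g + δ)·k.
Dividing both sides by k: k^(1−α) = s / (n + g + δ).
k^0.69 = 0.16 / (0.021 + 0.008 + 0.074) = 0.16 / 0.103 = 1.5534
k* = 1.5534^(1/0.69) ≈ 1.8933
y* = (k*)^α = 1.8933^0.31 ≈ 1.2188
c* = (1 − s)·y* = (1 − 0.16) × 1.2188 ≈ 1.0238

c* = 1.02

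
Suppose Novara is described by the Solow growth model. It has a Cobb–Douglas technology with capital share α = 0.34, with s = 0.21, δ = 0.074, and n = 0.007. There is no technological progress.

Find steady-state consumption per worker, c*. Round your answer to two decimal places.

c* = 1.29

At the steady state, Δk = 0, so s·k^α = (n + δ)·k.
Rearranging, k^(1−α) = s / (n + δ).
k^0.66 = 0.21 / (0.007 + 0.074) = 0.21 / 0.081 = 2.5926
k* = 2.5926^(1/0.66) ≈ 4.2352
y* = (k*)^α = 4.2352^0.34 ≈ 1.6336
c* = (1 − s)·y* = (1 − 0.21) × 1.6336 ≈ 1.2905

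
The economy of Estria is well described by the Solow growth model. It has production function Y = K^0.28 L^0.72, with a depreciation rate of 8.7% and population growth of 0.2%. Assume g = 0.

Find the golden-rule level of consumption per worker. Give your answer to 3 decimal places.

c_gold ≈ 1.124

At the golden rule, f'(k) = n + δ, so α·k^(α−1) = n + δ and k_gold = (α/(n + δ))^(1/(1−α)).
k_gold = (0.28/0.089)^(1/0.72) = 3.1461^1.3889 ≈ 4.9131
c_gold = f(k_gold) − (n + δ)·k_gold = 1.5616 − 0.089×4.9131 ≈ 1.1243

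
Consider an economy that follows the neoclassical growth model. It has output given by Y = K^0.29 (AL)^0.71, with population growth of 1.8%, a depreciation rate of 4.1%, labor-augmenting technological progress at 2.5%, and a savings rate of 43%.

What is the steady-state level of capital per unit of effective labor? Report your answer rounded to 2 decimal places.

In steady state, investment equals break-even investment: s·k^α = (n + g + δ)·k.
Rearranging, k^(1−α) = s / (n + g + δ).
k^0.71 = 0.43 / (0.018 + 0.025 + 0.041) = 0.43 / 0.084 = 5.1190
k* = 5.1190^(1/0.71) ≈ 9.9736

k* = 9.97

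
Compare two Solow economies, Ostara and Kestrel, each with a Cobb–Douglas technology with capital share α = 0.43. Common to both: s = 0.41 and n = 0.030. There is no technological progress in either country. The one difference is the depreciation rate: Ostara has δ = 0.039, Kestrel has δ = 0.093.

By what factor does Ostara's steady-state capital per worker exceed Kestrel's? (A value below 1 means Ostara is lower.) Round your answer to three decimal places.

ratio ≈ 2.757

Steady-state k* = [s/(n + δ)]^(1/(1−α)), so the ratio is [ (s_O/(n + δ)_O) / (s_K/(n + δ)_K) ]^1.7544.
s_O/(n + δ)_O = 0.41/0.069 = 5.9420; s_K/(n + δ)_K = 0.41/0.123 = 3.3333.
Ratio = (5.9420/3.3333)^1.7544 = 1.7826^1.7544 ≈ 2.7571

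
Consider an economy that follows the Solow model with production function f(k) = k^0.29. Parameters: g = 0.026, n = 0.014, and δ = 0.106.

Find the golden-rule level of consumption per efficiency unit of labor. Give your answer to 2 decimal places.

c_gold ≈ 0.94

At the golden rule, f'(k) = n + g + δ, so α·k^(α−1) = n + g + δ and k_gold = (α/(n + g + δ))^(1/(1−α)).
k_gold = (0.29/0.146)^(1/0.71) = 1.9863^1.4085 ≈ 2.6290
c_gold = f(k_gold) − (n + g + δ)·k_gold = 1.3235 − 0.146×2.6290 ≈ 0.9397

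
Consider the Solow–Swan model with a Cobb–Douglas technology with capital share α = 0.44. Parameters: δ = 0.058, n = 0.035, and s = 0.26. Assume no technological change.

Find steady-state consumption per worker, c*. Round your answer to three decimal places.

Steady state requires s·f(k) = (n + δ)·k, i.e. s·k^α = (n + δ)·k.
Dividing both sides by k: k^(1−α) = s / (n + δ).
k^0.56 = 0.26 / (0.035 + 0.058) = 0.26 / 0.093 = 2.7957
k* = 2.7957^(1/0.56) ≈ 6.2705
y* = (k*)^α = 6.2705^0.44 ≈ 2.2429
c* = (1 − s)·y* = (1 − 0.26) × 2.2429 ≈ 1.6597

c* = 1.660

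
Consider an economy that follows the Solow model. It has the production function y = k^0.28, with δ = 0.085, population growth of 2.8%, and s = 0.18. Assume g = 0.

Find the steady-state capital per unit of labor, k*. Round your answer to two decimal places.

In steady state, investment equals break-even investment: s·k^α = (n + δ)·k.
Rearranging, k^(1−α) = s / (n + δ).
k^0.72 = 0.18 / (0.028 + 0.085) = 0.18 / 0.113 = 1.5929
k* = 1.5929^(1/0.72) ≈ 1.9091

k* ≈ 1.91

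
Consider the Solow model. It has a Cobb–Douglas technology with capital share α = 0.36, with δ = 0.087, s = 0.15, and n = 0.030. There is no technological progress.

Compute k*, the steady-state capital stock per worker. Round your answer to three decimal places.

In steady state, investment equals break-even investment: s·k^α = (n + δ)·k.
Rearranging, k^(1−α) = s / (n + δ).
k^0.64 = 0.15 / (0.030 + 0.087) = 0.15 / 0.117 = 1.2821
k* = 1.2821^(1/0.64) ≈ 1.4744

k* ≈ 1.474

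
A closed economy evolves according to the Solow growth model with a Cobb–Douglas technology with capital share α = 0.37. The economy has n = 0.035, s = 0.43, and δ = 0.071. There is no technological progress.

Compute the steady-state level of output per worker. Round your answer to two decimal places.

At the steady state, Δk = 0, so s·k^α = (n + δ)·k.
Dividing both sides by k: k^(1−α) = s / (n + δ).
k^0.63 = 0.43 / (0.035 + 0.071) = 0.43 / 0.106 = 4.0566
k* = 4.0566^(1/0.63) ≈ 9.2329
y* = (k*)^α = 9.2329^0.37 ≈ 2.2760

y* ≈ 2.28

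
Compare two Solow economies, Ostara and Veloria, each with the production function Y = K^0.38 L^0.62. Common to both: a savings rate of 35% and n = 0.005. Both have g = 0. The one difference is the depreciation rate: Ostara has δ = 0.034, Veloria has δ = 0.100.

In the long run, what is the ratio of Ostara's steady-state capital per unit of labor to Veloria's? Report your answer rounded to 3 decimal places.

k*_O / k*_V ≈ 4.940

Steady-state k* = [s/(n + δ)]^(1/(1−α)), so the ratio is [ (s_O/(n + δ)_O) / (s_V/(n + δ)_V) ]^1.6129.
s_O/(n + δ)_O = 0.35/0.039 = 8.9744; s_V/(n + δ)_V = 0.35/0.105 = 3.3333.
Ratio = (8.9744/3.3333)^1.6129 = 2.6923^1.6129 ≈ 4.9402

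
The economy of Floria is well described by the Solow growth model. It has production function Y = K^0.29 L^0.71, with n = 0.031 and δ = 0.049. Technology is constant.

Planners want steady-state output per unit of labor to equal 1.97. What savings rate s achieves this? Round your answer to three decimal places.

s ≈ 0.421

In steady state, investment equals break-even investment: s·k^α = (n + δ)·k.
Since y* = [s/(n + δ)]^(α/(1−α)), we have s/(n + δ) = (y*)^((1−α)/α) = 1.97^2.4483 = 5.2595.
Therefore s = 5.2595 × (n + δ) = 5.2595 × 0.080 = 0.4208.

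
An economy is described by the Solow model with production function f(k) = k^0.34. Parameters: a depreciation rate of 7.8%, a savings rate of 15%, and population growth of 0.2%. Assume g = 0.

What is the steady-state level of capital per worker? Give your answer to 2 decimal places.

k* = 2.59

In steady state, investment equals break-even investment: s·k^α = (n + δ)·k.
Rearranging, k^(1−α) = s / (n + δ).
k^0.66 = 0.15 / (0.002 + 0.078) = 0.15 / 0.080 = 1.8750
k* = 1.8750^(1/0.66) ≈ 2.5920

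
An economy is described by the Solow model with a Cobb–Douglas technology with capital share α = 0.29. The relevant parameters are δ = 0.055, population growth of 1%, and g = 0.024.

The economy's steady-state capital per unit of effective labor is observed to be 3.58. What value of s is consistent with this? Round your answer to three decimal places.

Steady state requires s·f(k) = (n + g + δ)·k, i.e. s·k^α = (n + g + δ)·k.
So s / (n + g + δ) = (k*)^(1−α) = 3.58^0.71 = 2.4732.
Therefore s = 2.4732 × (n + g + δ) = 2.4732 × 0.089 = 0.2201.

s ≈ 0.220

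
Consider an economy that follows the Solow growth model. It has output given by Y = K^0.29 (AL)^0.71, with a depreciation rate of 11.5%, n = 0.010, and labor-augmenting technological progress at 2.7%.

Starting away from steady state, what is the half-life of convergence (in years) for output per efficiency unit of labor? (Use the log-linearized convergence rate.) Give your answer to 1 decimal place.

Near the steady state the convergence rate is λ = (1 − α)(n + g + δ).
λ = (1 − 0.29) × 0.152 = 0.71 × 0.152 = 0.10792
Half-life = ln 2 / λ = 0.6931 / 0.10792 ≈ 6.42 years

about 6.4 years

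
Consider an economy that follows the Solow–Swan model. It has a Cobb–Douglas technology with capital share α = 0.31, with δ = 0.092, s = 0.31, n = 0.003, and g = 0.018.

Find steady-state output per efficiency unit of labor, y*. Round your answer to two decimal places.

y* = 1.57

In steady state, investment equals break-even investment: s·k^α = (n + g + δ)·k.
Rearranging, k^(1−α) = s / (n + g + δ).
k^0.69 = 0.31 / (0.003 + 0.018 + 0.092) = 0.31 / 0.113 = 2.7434
k* = 2.7434^(1/0.69) ≈ 4.3172
y* = (k*)^α = 4.3172^0.31 ≈ 1.5737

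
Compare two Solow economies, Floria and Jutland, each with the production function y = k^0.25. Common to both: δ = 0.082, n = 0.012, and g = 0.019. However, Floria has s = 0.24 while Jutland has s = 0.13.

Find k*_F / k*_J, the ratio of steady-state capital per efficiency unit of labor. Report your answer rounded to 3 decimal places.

Steady-state k* = [s/(n + g + δ)]^(1/(1−α)), so the ratio is [ (s_F/(n + g + δ)_F) / (s_J/(n + g + δ)_J) ]^1.3333.
s_F/(n + g + δ)_F = 0.24/0.113 = 2.1239; s_J/(n + g + δ)_J = 0.13/0.113 = 1.1504.
Ratio = (2.1239/1.1504)^1.3333 = 1.8462^1.3333 ≈ 2.2648

k*_F / k*_J ≈ 2.265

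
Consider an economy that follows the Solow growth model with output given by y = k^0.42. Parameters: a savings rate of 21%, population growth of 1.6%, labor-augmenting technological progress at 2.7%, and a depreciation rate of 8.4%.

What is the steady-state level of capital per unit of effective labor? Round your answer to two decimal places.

Steady state requires s·f(k) = (n + g + δ)·k, i.e. s·k^α = (n + g + δ)·k.
Dividing both sides by k: k^(1−α) = s / (n + g + δ).
k^0.58 = 0.21 / (0.016 + 0.027 + 0.084) = 0.21 / 0.127 = 1.6535
k* = 1.6535^(1/0.58) ≈ 2.3799

k* = 2.38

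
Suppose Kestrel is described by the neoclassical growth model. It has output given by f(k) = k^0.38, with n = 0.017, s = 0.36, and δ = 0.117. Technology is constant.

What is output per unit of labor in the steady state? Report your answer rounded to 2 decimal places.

y* = 1.83

Steady state requires s·f(k) = (n + δ)·k, i.e. s·k^α = (n + δ)·k.
Rearranging, k^(1−α) = s / (n + δ).
k^0.62 = 0.36 / (0.017 + 0.117) = 0.36 / 0.134 = 2.6866
k* = 2.6866^(1/0.62) ≈ 4.9234
y* = (k*)^α = 4.9234^0.38 ≈ 1.8326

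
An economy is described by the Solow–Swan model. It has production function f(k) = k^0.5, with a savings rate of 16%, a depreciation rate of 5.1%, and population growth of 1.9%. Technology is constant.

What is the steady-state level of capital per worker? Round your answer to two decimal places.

k* = 5.22

In steady state, investment equals break-even investment: s·k^α = (n + δ)·k.
Rearranging, k^(1−α) = s / (n + δ).
k^0.5 = 0.16 / (0.019 + 0.051) = 0.16 / 0.070 = 2.2857
k* = 2.2857^(1/0.5) ≈ 5.2244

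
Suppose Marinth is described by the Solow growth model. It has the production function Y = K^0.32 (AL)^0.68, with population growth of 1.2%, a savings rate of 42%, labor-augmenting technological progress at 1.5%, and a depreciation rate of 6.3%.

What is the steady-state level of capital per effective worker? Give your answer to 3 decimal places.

k* ≈ 9.635

At the steady state, Δk = 0, so s·k^α = (n + g + δ)·k.
Dividing both sides by k: k^(1−α) = s / (n + g + δ).
k^0.68 = 0.42 / (0.012 + 0.015 + 0.063) = 0.42 / 0.090 = 4.6667
k* = 4.6667^(1/0.68) ≈ 9.6347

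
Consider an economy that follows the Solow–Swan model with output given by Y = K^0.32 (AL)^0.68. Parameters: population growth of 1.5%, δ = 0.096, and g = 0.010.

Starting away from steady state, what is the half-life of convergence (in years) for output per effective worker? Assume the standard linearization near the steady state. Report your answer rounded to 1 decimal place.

Near the steady state the convergence rate is λ = (1 − α)(n + g + δ).
λ = (1 − 0.32) × 0.121 = 0.68 × 0.121 = 0.08228
Half-life = ln 2 / λ = 0.6931 / 0.08228 ≈ 8.42 years

half-life ≈ 8.4 years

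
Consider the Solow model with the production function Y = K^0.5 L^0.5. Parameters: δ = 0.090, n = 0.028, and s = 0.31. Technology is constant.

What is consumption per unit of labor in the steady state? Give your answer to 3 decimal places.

In steady state, investment equals break-even investment: s·k^α = (n + δ)·k.
Dividing both sides by k: k^(1−α) = s / (n + δ).
k^0.5 = 0.31 / (0.028 + 0.090) = 0.31 / 0.118 = 2.6271
k* = 2.6271^(1/0.5) ≈ 6.9017
y* = (k*)^α = 6.9017^0.5 ≈ 2.6271
c* = (1 − s)·y* = (1 − 0.31) × 2.6271 ≈ 1.8127

c* ≈ 1.813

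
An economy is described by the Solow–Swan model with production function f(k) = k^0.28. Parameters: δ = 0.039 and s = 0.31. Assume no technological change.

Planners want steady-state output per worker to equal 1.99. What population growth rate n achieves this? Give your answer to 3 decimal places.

n ≈ 0.014

In steady state, investment equals break-even investment: s·k^α = (n + δ)·k.
Since y* = [s/(n + δ)]^(α/(1−α)), we have s/(n + δ) = (y*)^((1−α)/α) = 1.99^2.5714 = 5.8677.
Therefore n + δ = s / 5.8677 = 0.31 / 5.8677 = 0.0528, so n = 0.0528 − 0.039 = 0.0138.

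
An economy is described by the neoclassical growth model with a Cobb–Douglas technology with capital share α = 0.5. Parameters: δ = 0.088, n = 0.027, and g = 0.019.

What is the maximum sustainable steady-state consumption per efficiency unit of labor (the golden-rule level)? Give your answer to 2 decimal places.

At the golden rule, f'(k) = n + g + δ, so α·k^(α−1) = n + g + δ and k_gold = (α/(n + g + δ))^(1/(1−α)).
k_gold = (0.5/0.134)^(1/0.5) = 3.7313^2 ≈ 13.9226
c_gold = f(k_gold) − (n + g + δ)·k_gold = 3.7313 − 0.134×13.9226 ≈ 1.8657

c_gold ≈ 1.87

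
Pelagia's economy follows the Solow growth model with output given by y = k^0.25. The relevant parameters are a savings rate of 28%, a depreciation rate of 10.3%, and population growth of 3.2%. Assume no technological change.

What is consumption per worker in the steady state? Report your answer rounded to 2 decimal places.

In steady state, investment equals break-even investment: s·k^α = (n + δ)·k.
Dividing both sides by k: k^(1−α) = s / (n + δ).
k^0.75 = 0.28 / (0.032 + 0.103) = 0.28 / 0.135 = 2.0741
k* = 2.0741^(1/0.75) ≈ 2.6451
y* = (k*)^α = 2.6451^0.25 ≈ 1.2753
c* = (1 − s)·y* = (1 − 0.28) × 1.2753 ≈ 0.9182

c* = 0.92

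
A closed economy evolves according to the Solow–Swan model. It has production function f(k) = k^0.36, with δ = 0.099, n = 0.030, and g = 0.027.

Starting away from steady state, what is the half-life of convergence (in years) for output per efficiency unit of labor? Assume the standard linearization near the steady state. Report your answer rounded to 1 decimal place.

Near the steady state the convergence rate is λ = (1 − α)(n + g + δ).
λ = (1 − 0.36) × 0.156 = 0.64 × 0.156 = 0.09984
Half-life = ln 2 / λ = 0.6931 / 0.09984 ≈ 6.94 years

about 6.9 years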